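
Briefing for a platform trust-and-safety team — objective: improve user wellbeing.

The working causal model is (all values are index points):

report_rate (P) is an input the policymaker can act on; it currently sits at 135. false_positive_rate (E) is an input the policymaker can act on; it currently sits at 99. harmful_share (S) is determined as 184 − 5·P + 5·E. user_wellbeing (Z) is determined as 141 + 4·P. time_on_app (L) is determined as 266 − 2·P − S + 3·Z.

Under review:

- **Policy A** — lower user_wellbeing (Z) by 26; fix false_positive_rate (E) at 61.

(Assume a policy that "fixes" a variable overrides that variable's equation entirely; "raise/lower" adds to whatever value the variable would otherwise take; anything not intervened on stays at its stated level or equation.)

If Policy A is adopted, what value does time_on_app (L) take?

2147

Policy A (Z − 26, E := 61):
  P = 135
  E = 61
  S = 184 − 5·135 + 5·61 = -186
  Z = 141 + 4·135 (−26 from intervention) = 655
  L = 266 − 2·135 − (-186) + 3·655 = 2147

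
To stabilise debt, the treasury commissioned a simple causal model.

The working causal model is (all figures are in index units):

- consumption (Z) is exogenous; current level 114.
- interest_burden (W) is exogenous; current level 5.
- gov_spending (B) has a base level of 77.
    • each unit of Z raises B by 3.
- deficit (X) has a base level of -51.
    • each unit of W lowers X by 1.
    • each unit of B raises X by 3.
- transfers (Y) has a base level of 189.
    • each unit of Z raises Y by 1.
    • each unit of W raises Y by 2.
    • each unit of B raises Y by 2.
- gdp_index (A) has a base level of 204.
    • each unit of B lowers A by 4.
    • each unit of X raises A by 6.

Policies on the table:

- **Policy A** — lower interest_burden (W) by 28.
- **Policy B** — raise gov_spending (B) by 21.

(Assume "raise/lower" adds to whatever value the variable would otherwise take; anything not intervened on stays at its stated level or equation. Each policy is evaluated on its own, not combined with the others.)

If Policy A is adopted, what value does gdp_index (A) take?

Policy A (W − 28):
  Z = 114
  W = 5 − 28 = -23
  B = 77 + 3·114 = 419
  X = -51 − (-23) + 3·419 = 1229
  A = 204 − 4·419 + 6·1229 = 5902

5902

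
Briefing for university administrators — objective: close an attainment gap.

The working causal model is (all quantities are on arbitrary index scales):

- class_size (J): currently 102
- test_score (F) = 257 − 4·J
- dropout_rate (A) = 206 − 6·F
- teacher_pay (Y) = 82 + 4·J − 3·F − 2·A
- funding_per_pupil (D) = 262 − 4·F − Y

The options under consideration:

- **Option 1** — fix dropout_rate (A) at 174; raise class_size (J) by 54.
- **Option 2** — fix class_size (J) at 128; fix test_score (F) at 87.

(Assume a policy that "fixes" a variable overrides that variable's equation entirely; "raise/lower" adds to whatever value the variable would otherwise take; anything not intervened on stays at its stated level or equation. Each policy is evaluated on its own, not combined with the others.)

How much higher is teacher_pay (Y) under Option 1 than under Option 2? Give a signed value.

Option 1 (A := 174, J + 54):
  J = 102 + 54 = 156
  F = 257 − 4·156 = -367
  A = 174
  Y = 82 + 4·156 − 3·(-367) − 2·174 = 1459
Option 2 (J := 128, F := 87):
  J = 128
  F = 87
  A = 206 − 6·87 = -316
  Y = 82 + 4·128 − 3·87 − 2·(-316) = 965
Y: 1459 − 965 = 494

494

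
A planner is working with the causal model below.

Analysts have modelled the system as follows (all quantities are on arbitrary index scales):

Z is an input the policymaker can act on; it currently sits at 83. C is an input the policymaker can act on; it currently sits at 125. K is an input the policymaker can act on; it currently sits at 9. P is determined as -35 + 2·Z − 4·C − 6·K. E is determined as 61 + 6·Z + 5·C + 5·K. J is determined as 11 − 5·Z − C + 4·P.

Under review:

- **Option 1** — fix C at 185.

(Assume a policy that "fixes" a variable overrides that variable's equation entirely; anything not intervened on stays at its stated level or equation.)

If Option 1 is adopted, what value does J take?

-3241

Option 1 (C := 185):
  Z = 83
  C = 185
  K = 9
  P = -35 + 2·83 − 4·185 − 6·9 = -663
  J = 11 − 5·83 − 185 + 4·(-663) = -3241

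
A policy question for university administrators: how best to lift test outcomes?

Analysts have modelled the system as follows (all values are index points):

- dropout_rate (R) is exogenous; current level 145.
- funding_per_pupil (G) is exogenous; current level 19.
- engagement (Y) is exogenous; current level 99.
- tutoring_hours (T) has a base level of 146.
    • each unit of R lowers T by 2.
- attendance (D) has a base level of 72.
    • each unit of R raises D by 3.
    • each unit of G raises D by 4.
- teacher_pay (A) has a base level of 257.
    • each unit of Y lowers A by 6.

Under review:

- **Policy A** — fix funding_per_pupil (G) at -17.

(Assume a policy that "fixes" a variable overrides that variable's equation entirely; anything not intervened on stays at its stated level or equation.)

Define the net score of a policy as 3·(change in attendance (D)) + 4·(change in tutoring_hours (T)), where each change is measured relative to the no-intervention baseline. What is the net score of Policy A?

Baseline:
  R = 145
  G = 19
  T = 146 − 2·145 = -144
  D = 72 + 3·145 + 4·19 = 583
Policy A (G := -17):
  R = 145
  G = -17
  T = 146 − 2·145 = -144
  D = 72 + 3·145 + 4·(-17) = 439
ΔD = 439 − 583 = -144; ΔT = -144 − (-144) = 0
Score = 3·(-144) + 4·0 = -432

-432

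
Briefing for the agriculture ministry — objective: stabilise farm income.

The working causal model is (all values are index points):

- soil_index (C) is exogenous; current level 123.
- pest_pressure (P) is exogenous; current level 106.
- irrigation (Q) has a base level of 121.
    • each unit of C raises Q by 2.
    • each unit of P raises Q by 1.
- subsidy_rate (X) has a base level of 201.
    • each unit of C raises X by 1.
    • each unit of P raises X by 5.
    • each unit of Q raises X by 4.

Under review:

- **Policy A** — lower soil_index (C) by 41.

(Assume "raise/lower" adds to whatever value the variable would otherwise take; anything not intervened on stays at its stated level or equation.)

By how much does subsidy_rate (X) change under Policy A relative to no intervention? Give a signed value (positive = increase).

-369

Baseline:
  C = 123
  P = 106
  Q = 121 + 2·123 + 106 = 473
  X = 201 + 123 + 5·106 + 4·473 = 2746
Policy A (C − 41):
  C = 123 − 41 = 82
  P = 106
  Q = 121 + 2·82 + 106 = 391
  X = 201 + 82 + 5·106 + 4·391 = 2377
Change in X: 2377 − 2746 = -369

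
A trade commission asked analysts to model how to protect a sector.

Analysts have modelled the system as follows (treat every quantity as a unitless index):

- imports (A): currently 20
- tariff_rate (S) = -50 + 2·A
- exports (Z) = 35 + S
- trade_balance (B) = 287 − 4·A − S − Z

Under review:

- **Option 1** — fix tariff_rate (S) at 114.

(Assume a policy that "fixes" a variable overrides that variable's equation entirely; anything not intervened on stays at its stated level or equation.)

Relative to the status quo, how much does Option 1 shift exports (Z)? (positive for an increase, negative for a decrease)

124

Baseline:
  A = 20
  S = -50 + 2·20 = -10
  Z = 35 + (-10) = 25
Option 1 (S := 114):
  A = 20
  S = 114
  Z = 35 + 114 = 149
Change in Z: 149 − 25 = 124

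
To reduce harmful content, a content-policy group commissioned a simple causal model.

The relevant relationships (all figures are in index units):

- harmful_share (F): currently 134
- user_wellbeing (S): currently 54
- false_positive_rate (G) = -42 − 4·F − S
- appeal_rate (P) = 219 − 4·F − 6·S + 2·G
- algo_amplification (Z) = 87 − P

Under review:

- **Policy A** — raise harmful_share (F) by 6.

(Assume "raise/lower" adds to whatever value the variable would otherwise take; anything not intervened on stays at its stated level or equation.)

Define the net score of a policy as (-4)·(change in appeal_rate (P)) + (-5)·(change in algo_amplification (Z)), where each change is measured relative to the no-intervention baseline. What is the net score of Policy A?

Baseline:
  F = 134
  S = 54
  G = -42 − 4·134 − 54 = -632
  P = 219 − 4·134 − 6·54 + 2·(-632) = -1905
  Z = 87 − (-1905) = 1992
Policy A (F + 6):
  F = 134 + 6 = 140
  S = 54
  G = -42 − 4·140 − 54 = -656
  P = 219 − 4·140 − 6·54 + 2·(-656) = -1977
  Z = 87 − (-1977) = 2064
ΔP = -1977 − (-1905) = -72; ΔZ = 2064 − 1992 = 72
Score = (-4)·(-72) + (-5)·72 = -72

-72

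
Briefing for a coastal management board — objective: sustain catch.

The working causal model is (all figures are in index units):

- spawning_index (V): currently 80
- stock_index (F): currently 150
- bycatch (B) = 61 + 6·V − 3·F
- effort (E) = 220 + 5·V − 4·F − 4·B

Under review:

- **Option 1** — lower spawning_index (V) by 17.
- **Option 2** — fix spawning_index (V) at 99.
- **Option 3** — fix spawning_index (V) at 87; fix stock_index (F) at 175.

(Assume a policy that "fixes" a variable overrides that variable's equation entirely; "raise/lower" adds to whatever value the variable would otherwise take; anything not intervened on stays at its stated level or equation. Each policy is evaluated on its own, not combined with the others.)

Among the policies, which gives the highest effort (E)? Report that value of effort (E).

Option 1 (V − 17):
  V = 80 − 17 = 63
  F = 150
  B = 61 + 6·63 − 3·150 = -11
  E = 220 + 5·63 − 4·150 − 4·(-11) = -21
Option 2 (V := 99):
  V = 99
  F = 150
  B = 61 + 6·99 − 3·150 = 205
  E = 220 + 5·99 − 4·150 − 4·205 = -705
Option 3 (V := 87, F := 175):
  V = 87
  F = 175
  B = 61 + 6·87 − 3·175 = 58
  E = 220 + 5·87 − 4·175 − 4·58 = -277
Comparing — Option 1: E=-21, Option 2: E=-705, Option 3: E=-277. Highest is -21 (Option 1).

-21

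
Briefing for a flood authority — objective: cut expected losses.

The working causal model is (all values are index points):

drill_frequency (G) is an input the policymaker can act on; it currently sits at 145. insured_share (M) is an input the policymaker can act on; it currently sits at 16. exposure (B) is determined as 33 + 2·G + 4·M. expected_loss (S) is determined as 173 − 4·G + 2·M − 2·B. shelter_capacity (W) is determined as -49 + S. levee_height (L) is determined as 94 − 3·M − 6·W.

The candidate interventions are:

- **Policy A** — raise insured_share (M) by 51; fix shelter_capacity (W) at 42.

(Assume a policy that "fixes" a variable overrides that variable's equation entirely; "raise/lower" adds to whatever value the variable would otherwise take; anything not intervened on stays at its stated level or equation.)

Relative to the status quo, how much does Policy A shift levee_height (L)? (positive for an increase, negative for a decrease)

Baseline:
  G = 145
  M = 16
  B = 33 + 2·145 + 4·16 = 387
  S = 173 − 4·145 + 2·16 − 2·387 = -1149
  W = -49 + (-1149) = -1198
  L = 94 − 3·16 − 6·(-1198) = 7234
Policy A (M + 51, W := 42):
  G = 145
  M = 16 + 51 = 67
  B = 33 + 2·145 + 4·67 = 591
  S = 173 − 4·145 + 2·67 − 2·591 = -1455
  W = 42
  L = 94 − 3·67 − 6·42 = -359
Change in L: -359 − 7234 = -7593

-7593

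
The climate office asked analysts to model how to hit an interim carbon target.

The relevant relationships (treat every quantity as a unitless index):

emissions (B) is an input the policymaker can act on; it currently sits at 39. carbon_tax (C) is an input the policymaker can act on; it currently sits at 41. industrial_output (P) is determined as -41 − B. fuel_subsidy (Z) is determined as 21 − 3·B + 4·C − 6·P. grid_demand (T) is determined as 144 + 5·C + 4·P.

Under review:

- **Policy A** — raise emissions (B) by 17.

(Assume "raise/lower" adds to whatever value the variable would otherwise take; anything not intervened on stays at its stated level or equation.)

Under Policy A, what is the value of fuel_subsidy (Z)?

599

Policy A (B + 17):
  B = 39 + 17 = 56
  C = 41
  P = -41 − 56 = -97
  Z = 21 − 3·56 + 4·41 − 6·(-97) = 599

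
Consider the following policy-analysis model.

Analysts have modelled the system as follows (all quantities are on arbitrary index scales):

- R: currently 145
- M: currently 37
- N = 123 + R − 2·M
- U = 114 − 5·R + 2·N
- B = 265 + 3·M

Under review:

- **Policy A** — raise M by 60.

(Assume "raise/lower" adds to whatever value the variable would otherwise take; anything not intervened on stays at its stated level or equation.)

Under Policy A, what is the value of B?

Policy A (M + 60):
  M = 37 + 60 = 97
  B = 265 + 3·97 = 556

556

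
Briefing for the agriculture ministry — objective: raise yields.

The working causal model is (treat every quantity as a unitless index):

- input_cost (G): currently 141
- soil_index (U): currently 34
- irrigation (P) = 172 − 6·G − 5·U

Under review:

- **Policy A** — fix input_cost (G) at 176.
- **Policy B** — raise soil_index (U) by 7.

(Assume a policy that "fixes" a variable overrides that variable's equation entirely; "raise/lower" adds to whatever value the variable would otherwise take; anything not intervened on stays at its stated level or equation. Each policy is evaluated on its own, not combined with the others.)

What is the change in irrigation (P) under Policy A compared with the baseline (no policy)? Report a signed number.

Baseline:
  G = 141
  U = 34
  P = 172 − 6·141 − 5·34 = -844
Policy A (G := 176):
  G = 176
  U = 34
  P = 172 − 6·176 − 5·34 = -1054
Change in P: -1054 − (-844) = -210

-210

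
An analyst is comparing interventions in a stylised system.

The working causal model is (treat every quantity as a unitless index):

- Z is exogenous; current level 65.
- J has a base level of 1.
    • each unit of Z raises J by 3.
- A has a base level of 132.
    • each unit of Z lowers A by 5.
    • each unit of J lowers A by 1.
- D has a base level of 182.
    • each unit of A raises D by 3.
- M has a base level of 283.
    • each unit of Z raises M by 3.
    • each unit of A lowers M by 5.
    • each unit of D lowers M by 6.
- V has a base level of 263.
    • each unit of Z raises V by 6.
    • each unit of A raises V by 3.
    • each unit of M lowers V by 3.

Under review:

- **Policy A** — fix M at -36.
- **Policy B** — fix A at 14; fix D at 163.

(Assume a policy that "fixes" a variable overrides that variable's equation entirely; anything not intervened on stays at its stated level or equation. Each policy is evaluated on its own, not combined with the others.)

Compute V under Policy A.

Policy A (M := -36):
  Z = 65
  J = 1 + 3·65 = 196
  A = 132 − 5·65 − 196 = -389
  D = 182 + 3·(-389) = -985
  M = -36
  V = 263 + 6·65 + 3·(-389) − 3·(-36) = -406

-406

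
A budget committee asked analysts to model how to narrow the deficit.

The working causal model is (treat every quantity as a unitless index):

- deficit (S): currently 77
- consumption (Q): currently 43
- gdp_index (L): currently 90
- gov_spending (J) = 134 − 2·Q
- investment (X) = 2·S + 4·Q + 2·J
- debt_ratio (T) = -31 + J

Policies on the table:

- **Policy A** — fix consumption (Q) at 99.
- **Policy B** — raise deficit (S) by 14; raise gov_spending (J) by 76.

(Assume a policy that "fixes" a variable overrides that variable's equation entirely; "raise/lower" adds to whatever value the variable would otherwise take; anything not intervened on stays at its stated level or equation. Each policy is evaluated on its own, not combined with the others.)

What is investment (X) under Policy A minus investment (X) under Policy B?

-180

Policy A (Q := 99):
  S = 77
  Q = 99
  J = 134 − 2·99 = -64
  X = 0 + 2·77 + 4·99 + 2·(-64) = 422
Policy B (S + 14, J + 76):
  S = 77 + 14 = 91
  Q = 43
  J = 134 − 2·43 (+76 from intervention) = 124
  X = 0 + 2·91 + 4·43 + 2·124 = 602
X: 422 − 602 = -180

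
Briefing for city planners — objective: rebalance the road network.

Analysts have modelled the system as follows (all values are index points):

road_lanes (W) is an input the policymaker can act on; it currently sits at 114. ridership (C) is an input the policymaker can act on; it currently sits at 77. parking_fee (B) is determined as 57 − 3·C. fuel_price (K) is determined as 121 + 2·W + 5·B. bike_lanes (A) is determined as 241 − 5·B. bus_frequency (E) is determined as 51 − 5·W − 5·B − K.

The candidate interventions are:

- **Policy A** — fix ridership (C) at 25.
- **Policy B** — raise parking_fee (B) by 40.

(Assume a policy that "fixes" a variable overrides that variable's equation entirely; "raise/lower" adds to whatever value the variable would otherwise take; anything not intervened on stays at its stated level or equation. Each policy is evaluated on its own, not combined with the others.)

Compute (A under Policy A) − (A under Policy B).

Policy A (C := 25):
  C = 25
  B = 57 − 3·25 = -18
  A = 241 − 5·(-18) = 331
Policy B (B + 40):
  C = 77
  B = 57 − 3·77 (+40 from intervention) = -134
  A = 241 − 5·(-134) = 911
A: 331 − 911 = -580

-580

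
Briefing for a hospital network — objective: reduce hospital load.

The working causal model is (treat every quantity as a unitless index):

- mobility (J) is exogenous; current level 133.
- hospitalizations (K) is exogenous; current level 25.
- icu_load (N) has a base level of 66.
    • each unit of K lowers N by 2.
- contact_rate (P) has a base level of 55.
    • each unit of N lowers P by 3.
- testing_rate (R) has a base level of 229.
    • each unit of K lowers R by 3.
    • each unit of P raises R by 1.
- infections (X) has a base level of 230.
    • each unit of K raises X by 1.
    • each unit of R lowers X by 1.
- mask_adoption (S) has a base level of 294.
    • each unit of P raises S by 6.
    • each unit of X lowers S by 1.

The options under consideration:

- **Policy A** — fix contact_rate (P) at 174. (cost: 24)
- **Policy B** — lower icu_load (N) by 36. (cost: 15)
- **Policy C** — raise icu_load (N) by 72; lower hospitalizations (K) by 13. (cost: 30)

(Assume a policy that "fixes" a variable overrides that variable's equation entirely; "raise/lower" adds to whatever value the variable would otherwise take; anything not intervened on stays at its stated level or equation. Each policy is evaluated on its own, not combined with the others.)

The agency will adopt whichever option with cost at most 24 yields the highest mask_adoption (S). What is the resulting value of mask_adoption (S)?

1411

Policy A (P := 174):
  K = 25
  N = 66 − 2·25 = 16
  P = 174
  R = 229 − 3·25 + 174 = 328
  X = 230 + 25 − 328 = -73
  S = 294 + 6·174 − (-73) = 1411
Policy B (N − 36):
  K = 25
  N = 66 − 2·25 (−36 from intervention) = -20
  P = 55 − 3·(-20) = 115
  R = 229 − 3·25 + 115 = 269
  X = 230 + 25 − 269 = -14
  S = 294 + 6·115 − (-14) = 998
Comparing — Policy A: S=1411, Policy B: S=998. Highest is 1411 (Policy A).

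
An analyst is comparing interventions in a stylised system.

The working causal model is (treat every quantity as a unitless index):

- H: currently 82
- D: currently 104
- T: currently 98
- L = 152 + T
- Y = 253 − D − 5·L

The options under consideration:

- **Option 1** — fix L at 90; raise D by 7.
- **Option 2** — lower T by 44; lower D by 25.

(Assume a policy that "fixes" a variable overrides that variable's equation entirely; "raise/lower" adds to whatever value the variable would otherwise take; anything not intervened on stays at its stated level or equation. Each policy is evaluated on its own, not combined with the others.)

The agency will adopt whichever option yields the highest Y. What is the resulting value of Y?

Option 1 (L := 90, D + 7):
  D = 104 + 7 = 111
  T = 98
  L = 90
  Y = 253 − 111 − 5·90 = -308
Option 2 (T − 44, D − 25):
  D = 104 − 25 = 79
  T = 98 − 44 = 54
  L = 152 + 54 = 206
  Y = 253 − 79 − 5·206 = -856
Comparing — Option 1: Y=-308, Option 2: Y=-856. Highest is -308 (Option 1).

-308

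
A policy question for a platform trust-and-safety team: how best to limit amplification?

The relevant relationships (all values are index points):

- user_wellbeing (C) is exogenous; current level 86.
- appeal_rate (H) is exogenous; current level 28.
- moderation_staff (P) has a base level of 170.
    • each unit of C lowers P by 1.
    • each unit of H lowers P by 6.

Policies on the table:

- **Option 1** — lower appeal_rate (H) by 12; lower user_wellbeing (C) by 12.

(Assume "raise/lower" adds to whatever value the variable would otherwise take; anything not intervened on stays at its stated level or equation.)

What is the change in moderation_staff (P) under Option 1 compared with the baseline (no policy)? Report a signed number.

Baseline:
  C = 86
  H = 28
  P = 170 − 86 − 6·28 = -84
Option 1 (H − 12, C − 12):
  C = 86 − 12 = 74
  H = 28 − 12 = 16
  P = 170 − 74 − 6·16 = 0
Change in P: 0 − (-84) = 84

84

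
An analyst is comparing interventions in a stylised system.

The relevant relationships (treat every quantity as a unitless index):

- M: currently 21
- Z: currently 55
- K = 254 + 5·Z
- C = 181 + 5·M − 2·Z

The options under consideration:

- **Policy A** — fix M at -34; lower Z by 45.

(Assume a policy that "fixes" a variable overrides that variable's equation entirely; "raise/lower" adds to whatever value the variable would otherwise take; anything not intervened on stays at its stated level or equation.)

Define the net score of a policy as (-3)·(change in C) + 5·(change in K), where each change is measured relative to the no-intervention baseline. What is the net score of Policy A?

-570

Baseline:
  M = 21
  Z = 55
  K = 254 + 5·55 = 529
  C = 181 + 5·21 − 2·55 = 176
Policy A (M := -34, Z − 45):
  M = -34
  Z = 55 − 45 = 10
  K = 254 + 5·10 = 304
  C = 181 + 5·(-34) − 2·10 = -9
ΔC = -9 − 176 = -185; ΔK = 304 − 529 = -225
Score = (-3)·(-185) + 5·(-225) = -570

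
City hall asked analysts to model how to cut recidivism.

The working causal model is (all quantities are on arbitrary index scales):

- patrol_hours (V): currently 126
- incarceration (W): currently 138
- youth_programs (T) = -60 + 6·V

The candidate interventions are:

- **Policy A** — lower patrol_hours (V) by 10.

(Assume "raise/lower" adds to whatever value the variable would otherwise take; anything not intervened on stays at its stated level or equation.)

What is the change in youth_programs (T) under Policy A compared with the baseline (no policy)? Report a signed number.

Baseline:
  V = 126
  T = -60 + 6·126 = 696
Policy A (V − 10):
  V = 126 − 10 = 116
  T = -60 + 6·116 = 636
Change in T: 636 − 696 = -60

-60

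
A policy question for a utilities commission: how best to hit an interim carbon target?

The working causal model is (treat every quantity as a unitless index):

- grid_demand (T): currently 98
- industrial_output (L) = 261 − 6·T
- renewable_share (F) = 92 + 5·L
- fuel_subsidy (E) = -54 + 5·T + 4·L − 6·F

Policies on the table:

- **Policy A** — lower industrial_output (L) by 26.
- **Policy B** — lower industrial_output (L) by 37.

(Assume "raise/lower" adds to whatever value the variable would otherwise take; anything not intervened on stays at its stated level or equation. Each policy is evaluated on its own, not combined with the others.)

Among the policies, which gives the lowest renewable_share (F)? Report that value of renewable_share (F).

Policy A (L − 26):
  T = 98
  L = 261 − 6·98 (−26 from intervention) = -353
  F = 92 + 5·(-353) = -1673
Policy B (L − 37):
  T = 98
  L = 261 − 6·98 (−37 from intervention) = -364
  F = 92 + 5·(-364) = -1728
Comparing — Policy A: F=-1673, Policy B: F=-1728. Lowest is -1728 (Policy B).

-1728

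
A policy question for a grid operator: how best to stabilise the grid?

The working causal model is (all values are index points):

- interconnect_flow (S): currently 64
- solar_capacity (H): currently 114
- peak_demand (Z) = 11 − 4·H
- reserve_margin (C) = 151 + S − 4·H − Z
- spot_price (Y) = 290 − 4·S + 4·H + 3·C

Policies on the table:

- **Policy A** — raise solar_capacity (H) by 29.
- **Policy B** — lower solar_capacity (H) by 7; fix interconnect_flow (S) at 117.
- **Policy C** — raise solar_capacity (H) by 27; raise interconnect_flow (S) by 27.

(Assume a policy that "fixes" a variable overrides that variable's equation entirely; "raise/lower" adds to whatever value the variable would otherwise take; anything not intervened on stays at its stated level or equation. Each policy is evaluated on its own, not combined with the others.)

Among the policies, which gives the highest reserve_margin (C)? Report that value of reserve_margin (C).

257

Policy A (H + 29):
  S = 64
  H = 114 + 29 = 143
  Z = 11 − 4·143 = -561
  C = 151 + 64 − 4·143 − (-561) = 204
Policy B (H − 7, S := 117):
  S = 117
  H = 114 − 7 = 107
  Z = 11 − 4·107 = -417
  C = 151 + 117 − 4·107 − (-417) = 257
Policy C (H + 27, S + 27):
  S = 64 + 27 = 91
  H = 114 + 27 = 141
  Z = 11 − 4·141 = -553
  C = 151 + 91 − 4·141 − (-553) = 231
Comparing — Policy A: C=204, Policy B: C=257, Policy C: C=231. Highest is 257 (Policy B).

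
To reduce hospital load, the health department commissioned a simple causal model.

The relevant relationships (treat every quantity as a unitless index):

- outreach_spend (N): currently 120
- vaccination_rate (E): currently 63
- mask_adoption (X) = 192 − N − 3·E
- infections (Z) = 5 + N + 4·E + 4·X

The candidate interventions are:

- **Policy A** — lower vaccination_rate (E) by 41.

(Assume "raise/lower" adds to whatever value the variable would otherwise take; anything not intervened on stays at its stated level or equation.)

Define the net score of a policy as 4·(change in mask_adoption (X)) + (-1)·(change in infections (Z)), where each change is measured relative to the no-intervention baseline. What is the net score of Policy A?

164

Baseline:
  N = 120
  E = 63
  X = 192 − 120 − 3·63 = -117
  Z = 5 + 120 + 4·63 + 4·(-117) = -91
Policy A (E − 41):
  N = 120
  E = 63 − 41 = 22
  X = 192 − 120 − 3·22 = 6
  Z = 5 + 120 + 4·22 + 4·6 = 237
ΔX = 6 − (-117) = 123; ΔZ = 237 − (-91) = 328
Score = 4·123 + (-1)·328 = 164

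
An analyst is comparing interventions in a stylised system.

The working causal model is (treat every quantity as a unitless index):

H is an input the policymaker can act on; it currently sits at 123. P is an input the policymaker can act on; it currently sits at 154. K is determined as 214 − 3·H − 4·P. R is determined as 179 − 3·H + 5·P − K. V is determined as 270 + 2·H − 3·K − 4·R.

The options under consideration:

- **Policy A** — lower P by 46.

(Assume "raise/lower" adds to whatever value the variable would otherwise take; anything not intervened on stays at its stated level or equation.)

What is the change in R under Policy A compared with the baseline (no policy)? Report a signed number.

-414

Baseline:
  H = 123
  P = 154
  K = 214 − 3·123 − 4·154 = -771
  R = 179 − 3·123 + 5·154 − (-771) = 1351
Policy A (P − 46):
  H = 123
  P = 154 − 46 = 108
  K = 214 − 3·123 − 4·108 = -587
  R = 179 − 3·123 + 5·108 − (-587) = 937
Change in R: 937 − 1351 = -414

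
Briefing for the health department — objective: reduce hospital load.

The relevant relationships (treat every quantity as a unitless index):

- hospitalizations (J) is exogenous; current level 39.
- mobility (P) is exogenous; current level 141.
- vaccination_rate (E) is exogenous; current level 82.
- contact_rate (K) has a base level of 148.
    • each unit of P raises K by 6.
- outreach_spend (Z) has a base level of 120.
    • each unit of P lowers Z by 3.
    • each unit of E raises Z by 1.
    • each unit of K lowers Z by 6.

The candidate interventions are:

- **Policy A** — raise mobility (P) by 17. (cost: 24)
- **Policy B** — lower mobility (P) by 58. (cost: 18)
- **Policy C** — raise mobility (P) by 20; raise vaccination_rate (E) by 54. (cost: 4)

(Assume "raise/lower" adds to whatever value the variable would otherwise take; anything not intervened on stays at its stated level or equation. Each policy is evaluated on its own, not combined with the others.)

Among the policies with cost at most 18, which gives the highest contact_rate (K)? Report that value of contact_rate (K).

Policy B (P − 58):
  P = 141 − 58 = 83
  K = 148 + 6·83 = 646
Policy C (P + 20, E + 54):
  P = 141 + 20 = 161
  K = 148 + 6·161 = 1114
Comparing — Policy B: K=646, Policy C: K=1114. Highest is 1114 (Policy C).

1114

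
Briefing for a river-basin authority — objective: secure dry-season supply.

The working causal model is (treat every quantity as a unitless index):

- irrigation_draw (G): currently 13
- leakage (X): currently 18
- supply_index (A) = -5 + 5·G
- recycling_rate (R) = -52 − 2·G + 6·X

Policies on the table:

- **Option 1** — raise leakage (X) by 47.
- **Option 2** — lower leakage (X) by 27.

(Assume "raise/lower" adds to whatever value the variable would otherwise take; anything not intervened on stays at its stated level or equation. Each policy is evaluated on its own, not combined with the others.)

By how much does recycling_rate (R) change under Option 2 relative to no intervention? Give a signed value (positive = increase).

-162

Baseline:
  G = 13
  X = 18
  R = -52 − 2·13 + 6·18 = 30
Option 2 (X − 27):
  G = 13
  X = 18 − 27 = -9
  R = -52 − 2·13 + 6·(-9) = -132
Change in R: -132 − 30 = -162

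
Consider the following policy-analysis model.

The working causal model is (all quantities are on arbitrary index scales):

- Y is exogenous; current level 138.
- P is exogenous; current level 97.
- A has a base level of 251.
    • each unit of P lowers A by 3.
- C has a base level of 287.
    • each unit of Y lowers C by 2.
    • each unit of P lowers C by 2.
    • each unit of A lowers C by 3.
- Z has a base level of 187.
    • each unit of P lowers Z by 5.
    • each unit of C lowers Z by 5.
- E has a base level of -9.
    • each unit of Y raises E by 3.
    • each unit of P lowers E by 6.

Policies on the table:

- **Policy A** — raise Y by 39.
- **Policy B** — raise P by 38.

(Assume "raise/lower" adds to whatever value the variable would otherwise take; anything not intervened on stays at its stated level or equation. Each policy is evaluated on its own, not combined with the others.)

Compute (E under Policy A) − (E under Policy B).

345

Policy A (Y + 39):
  Y = 138 + 39 = 177
  P = 97
  E = -9 + 3·177 − 6·97 = -60
Policy B (P + 38):
  Y = 138
  P = 97 + 38 = 135
  E = -9 + 3·138 − 6·135 = -405
E: -60 − (-405) = 345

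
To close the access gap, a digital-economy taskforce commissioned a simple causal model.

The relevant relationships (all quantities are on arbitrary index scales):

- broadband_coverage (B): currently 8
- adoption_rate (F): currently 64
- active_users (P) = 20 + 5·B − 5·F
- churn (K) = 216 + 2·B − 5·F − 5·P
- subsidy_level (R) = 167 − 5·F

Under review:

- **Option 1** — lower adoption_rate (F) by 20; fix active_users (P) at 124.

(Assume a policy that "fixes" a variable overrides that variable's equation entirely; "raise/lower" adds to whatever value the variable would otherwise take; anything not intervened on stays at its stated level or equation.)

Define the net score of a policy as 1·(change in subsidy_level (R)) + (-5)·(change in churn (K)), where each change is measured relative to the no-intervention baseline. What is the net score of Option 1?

9200

Baseline:
  B = 8
  F = 64
  P = 20 + 5·8 − 5·64 = -260
  K = 216 + 2·8 − 5·64 − 5·(-260) = 1212
  R = 167 − 5·64 = -153
Option 1 (F − 20, P := 124):
  B = 8
  F = 64 − 20 = 44
  P = 124
  K = 216 + 2·8 − 5·44 − 5·124 = -608
  R = 167 − 5·44 = -53
ΔR = -53 − (-153) = 100; ΔK = -608 − 1212 = -1820
Score = 1·100 + (-5)·(-1820) = 9200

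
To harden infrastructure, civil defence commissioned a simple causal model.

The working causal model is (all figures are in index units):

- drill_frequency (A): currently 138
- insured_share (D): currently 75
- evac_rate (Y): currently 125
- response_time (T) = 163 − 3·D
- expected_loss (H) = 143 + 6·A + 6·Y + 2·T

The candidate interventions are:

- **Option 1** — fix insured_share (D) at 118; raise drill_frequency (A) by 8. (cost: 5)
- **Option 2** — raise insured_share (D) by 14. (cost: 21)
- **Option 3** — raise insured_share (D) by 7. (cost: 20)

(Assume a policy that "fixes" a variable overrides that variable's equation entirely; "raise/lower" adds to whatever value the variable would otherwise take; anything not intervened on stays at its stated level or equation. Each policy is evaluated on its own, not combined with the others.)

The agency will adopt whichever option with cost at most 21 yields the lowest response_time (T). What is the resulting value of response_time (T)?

Option 1 (D := 118, A + 8):
  D = 118
  T = 163 − 3·118 = -191
Option 2 (D + 14):
  D = 75 + 14 = 89
  T = 163 − 3·89 = -104
Option 3 (D + 7):
  D = 75 + 7 = 82
  T = 163 − 3·82 = -83
Comparing — Option 1: T=-191, Option 2: T=-104, Option 3: T=-83. Lowest is -191 (Option 1).

-191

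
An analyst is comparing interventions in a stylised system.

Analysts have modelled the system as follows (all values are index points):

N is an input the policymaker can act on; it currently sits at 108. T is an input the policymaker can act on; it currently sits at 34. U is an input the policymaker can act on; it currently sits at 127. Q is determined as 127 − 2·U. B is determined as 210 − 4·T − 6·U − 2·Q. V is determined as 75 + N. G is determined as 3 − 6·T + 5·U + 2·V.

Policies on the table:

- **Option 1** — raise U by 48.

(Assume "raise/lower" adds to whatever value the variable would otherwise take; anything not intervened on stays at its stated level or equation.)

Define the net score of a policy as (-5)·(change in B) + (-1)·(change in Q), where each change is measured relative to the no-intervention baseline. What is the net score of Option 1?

576

Baseline:
  T = 34
  U = 127
  Q = 127 − 2·127 = -127
  B = 210 − 4·34 − 6·127 − 2·(-127) = -434
Option 1 (U + 48):
  T = 34
  U = 127 + 48 = 175
  Q = 127 − 2·175 = -223
  B = 210 − 4·34 − 6·175 − 2·(-223) = -530
ΔB = -530 − (-434) = -96; ΔQ = -223 − (-127) = -96
Score = (-5)·(-96) + (-1)·(-96) = 576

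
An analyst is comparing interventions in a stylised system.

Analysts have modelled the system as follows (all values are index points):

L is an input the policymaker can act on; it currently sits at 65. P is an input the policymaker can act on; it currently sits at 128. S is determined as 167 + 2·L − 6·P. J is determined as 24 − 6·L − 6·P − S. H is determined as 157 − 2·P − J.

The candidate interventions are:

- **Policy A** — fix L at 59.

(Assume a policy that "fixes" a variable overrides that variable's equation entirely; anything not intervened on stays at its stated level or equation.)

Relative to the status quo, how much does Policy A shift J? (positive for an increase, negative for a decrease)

48

Baseline:
  L = 65
  P = 128
  S = 167 + 2·65 − 6·128 = -471
  J = 24 − 6·65 − 6·128 − (-471) = -663
Policy A (L := 59):
  L = 59
  P = 128
  S = 167 + 2·59 − 6·128 = -483
  J = 24 − 6·59 − 6·128 − (-483) = -615
Change in J: -615 − (-663) = 48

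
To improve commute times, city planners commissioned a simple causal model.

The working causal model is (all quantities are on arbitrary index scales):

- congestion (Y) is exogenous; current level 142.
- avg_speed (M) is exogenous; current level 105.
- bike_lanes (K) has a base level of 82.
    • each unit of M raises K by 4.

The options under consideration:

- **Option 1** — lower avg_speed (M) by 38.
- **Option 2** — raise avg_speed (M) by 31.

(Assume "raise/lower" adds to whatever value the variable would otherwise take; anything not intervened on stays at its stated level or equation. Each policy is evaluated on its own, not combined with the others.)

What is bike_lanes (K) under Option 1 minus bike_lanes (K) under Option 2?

Option 1 (M − 38):
  M = 105 − 38 = 67
  K = 82 + 4·67 = 350
Option 2 (M + 31):
  M = 105 + 31 = 136
  K = 82 + 4·136 = 626
K: 350 − 626 = -276

-276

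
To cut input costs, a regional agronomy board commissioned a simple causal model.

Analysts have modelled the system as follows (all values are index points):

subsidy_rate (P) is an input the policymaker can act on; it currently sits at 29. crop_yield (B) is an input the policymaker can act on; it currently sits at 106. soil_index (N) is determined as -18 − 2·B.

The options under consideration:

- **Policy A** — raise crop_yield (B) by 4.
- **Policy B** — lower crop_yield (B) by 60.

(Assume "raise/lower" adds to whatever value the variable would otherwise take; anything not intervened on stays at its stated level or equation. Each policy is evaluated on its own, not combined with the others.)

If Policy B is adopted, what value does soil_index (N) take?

-110

Policy B (B − 60):
  B = 106 − 60 = 46
  N = -18 − 2·46 = -110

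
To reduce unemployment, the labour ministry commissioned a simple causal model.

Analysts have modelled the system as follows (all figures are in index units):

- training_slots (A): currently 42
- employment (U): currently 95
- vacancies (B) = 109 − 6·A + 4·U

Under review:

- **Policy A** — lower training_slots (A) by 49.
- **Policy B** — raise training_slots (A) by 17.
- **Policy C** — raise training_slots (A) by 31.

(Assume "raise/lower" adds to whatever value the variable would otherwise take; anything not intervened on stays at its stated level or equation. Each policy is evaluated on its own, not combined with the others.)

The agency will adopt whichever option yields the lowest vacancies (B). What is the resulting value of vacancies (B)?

Policy A (A − 49):
  A = 42 − 49 = -7
  U = 95
  B = 109 − 6·(-7) + 4·95 = 531
Policy B (A + 17):
  A = 42 + 17 = 59
  U = 95
  B = 109 − 6·59 + 4·95 = 135
Policy C (A + 31):
  A = 42 + 31 = 73
  U = 95
  B = 109 − 6·73 + 4·95 = 51
Comparing — Policy A: B=531, Policy B: B=135, Policy C: B=51. Lowest is 51 (Policy C).

51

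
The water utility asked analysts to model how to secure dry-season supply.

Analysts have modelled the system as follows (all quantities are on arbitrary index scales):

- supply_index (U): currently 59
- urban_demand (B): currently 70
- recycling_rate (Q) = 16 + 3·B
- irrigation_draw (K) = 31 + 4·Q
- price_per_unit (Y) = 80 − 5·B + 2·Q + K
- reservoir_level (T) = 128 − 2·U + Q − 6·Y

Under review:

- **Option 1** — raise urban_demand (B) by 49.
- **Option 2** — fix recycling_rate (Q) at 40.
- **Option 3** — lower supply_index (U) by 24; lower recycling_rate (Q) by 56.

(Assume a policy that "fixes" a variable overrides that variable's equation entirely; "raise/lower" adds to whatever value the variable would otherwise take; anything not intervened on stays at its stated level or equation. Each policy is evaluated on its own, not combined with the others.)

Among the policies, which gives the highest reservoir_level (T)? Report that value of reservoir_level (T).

44

Option 1 (B + 49):
  U = 59
  B = 70 + 49 = 119
  Q = 16 + 3·119 = 373
  K = 31 + 4·373 = 1523
  Y = 80 − 5·119 + 2·373 + 1523 = 1754
  T = 128 − 2·59 + 373 − 6·1754 = -10141
Option 2 (Q := 40):
  U = 59
  B = 70
  Q = 40
  K = 31 + 4·40 = 191
  Y = 80 − 5·70 + 2·40 + 191 = 1
  T = 128 − 2·59 + 40 − 6·1 = 44
Option 3 (U − 24, Q − 56):
  U = 59 − 24 = 35
  B = 70
  Q = 16 + 3·70 (−56 from intervention) = 170
  K = 31 + 4·170 = 711
  Y = 80 − 5·70 + 2·170 + 711 = 781
  T = 128 − 2·35 + 170 − 6·781 = -4458
Comparing — Option 1: T=-10141, Option 2: T=44, Option 3: T=-4458. Highest is 44 (Option 2).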